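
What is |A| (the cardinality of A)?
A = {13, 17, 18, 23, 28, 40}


Set A = {13, 17, 18, 23, 28, 40}
Listing elements: 13, 17, 18, 23, 28, 40
Counting: 6 elements
|A| = 6

6


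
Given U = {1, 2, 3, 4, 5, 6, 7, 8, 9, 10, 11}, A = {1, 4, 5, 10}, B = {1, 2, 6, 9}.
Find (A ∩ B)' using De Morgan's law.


U = {1, 2, 3, 4, 5, 6, 7, 8, 9, 10, 11}
A = {1, 4, 5, 10}, B = {1, 2, 6, 9}
A ∩ B = {1}
(A ∩ B)' = U \ (A ∩ B) = {2, 3, 4, 5, 6, 7, 8, 9, 10, 11}
Verification via A' ∪ B': A' = {2, 3, 6, 7, 8, 9, 11}, B' = {3, 4, 5, 7, 8, 10, 11}
A' ∪ B' = {2, 3, 4, 5, 6, 7, 8, 9, 10, 11} ✓

{2, 3, 4, 5, 6, 7, 8, 9, 10, 11}


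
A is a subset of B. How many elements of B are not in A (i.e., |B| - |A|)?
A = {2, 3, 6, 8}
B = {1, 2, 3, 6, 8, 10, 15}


Set A = {2, 3, 6, 8}, |A| = 4
Set B = {1, 2, 3, 6, 8, 10, 15}, |B| = 7
Since A ⊆ B: B \ A = {1, 10, 15}
|B| - |A| = 7 - 4 = 3

3


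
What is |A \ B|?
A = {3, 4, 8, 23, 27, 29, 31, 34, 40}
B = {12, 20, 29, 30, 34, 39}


Set A = {3, 4, 8, 23, 27, 29, 31, 34, 40}
Set B = {12, 20, 29, 30, 34, 39}
A \ B = {3, 4, 8, 23, 27, 31, 40}
|A \ B| = 7

7


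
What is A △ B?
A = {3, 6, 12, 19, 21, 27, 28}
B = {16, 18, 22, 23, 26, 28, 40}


Set A = {3, 6, 12, 19, 21, 27, 28}
Set B = {16, 18, 22, 23, 26, 28, 40}
A △ B = (A \ B) ∪ (B \ A)
Elements in A but not B: {3, 6, 12, 19, 21, 27}
Elements in B but not A: {16, 18, 22, 23, 26, 40}
A △ B = {3, 6, 12, 16, 18, 19, 21, 22, 23, 26, 27, 40}

{3, 6, 12, 16, 18, 19, 21, 22, 23, 26, 27, 40}


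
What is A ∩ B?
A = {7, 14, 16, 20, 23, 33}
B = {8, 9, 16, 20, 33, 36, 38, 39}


Set A = {7, 14, 16, 20, 23, 33}
Set B = {8, 9, 16, 20, 33, 36, 38, 39}
A ∩ B includes only elements in both sets.
Check each element of A against B:
7 ✗, 14 ✗, 16 ✓, 20 ✓, 23 ✗, 33 ✓
A ∩ B = {16, 20, 33}

{16, 20, 33}


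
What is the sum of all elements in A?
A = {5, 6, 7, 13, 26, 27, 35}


Set A = {5, 6, 7, 13, 26, 27, 35}
Sum = 5 + 6 + 7 + 13 + 26 + 27 + 35 = 119

119


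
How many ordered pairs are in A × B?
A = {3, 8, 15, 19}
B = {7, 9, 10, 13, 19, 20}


Set A = {3, 8, 15, 19} has 4 elements.
Set B = {7, 9, 10, 13, 19, 20} has 6 elements.
|A × B| = |A| × |B| = 4 × 6 = 24

24


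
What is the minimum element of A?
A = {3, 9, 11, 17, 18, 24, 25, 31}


Set A = {3, 9, 11, 17, 18, 24, 25, 31}
Elements in ascending order: 3, 9, 11, 17, 18, 24, 25, 31
The smallest element is 3.

3


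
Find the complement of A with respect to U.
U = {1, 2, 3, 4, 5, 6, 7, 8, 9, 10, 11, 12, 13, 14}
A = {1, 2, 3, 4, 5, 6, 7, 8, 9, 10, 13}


Universal set U = {1, 2, 3, 4, 5, 6, 7, 8, 9, 10, 11, 12, 13, 14}
Set A = {1, 2, 3, 4, 5, 6, 7, 8, 9, 10, 13}
A' = U \ A = elements in U but not in A
Checking each element of U:
1 (in A, exclude), 2 (in A, exclude), 3 (in A, exclude), 4 (in A, exclude), 5 (in A, exclude), 6 (in A, exclude), 7 (in A, exclude), 8 (in A, exclude), 9 (in A, exclude), 10 (in A, exclude), 11 (not in A, include), 12 (not in A, include), 13 (in A, exclude), 14 (not in A, include)
A' = {11, 12, 14}

{11, 12, 14}


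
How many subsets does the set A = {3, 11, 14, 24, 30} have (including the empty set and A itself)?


Set A = {3, 11, 14, 24, 30}
|A| = 5
The power set P(A) contains all subsets of A.
|P(A)| = 2^|A| = 2^5 = 32

32


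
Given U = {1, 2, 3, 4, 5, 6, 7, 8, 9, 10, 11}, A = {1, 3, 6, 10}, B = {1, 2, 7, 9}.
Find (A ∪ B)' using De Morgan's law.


U = {1, 2, 3, 4, 5, 6, 7, 8, 9, 10, 11}
A = {1, 3, 6, 10}, B = {1, 2, 7, 9}
A ∪ B = {1, 2, 3, 6, 7, 9, 10}
(A ∪ B)' = U \ (A ∪ B) = {4, 5, 8, 11}
Verification via A' ∩ B': A' = {2, 4, 5, 7, 8, 9, 11}, B' = {3, 4, 5, 6, 8, 10, 11}
A' ∩ B' = {4, 5, 8, 11} ✓

{4, 5, 8, 11}


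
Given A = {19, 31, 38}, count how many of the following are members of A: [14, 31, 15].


Set A = {19, 31, 38}
Candidates: [14, 31, 15]
Check each candidate:
14 ∉ A, 31 ∈ A, 15 ∉ A
Count of candidates in A: 1

1


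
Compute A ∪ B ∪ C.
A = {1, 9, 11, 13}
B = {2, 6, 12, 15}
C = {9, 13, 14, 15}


Set A = {1, 9, 11, 13}
Set B = {2, 6, 12, 15}
Set C = {9, 13, 14, 15}
First, A ∪ B = {1, 2, 6, 9, 11, 12, 13, 15}
Then, (A ∪ B) ∪ C = {1, 2, 6, 9, 11, 12, 13, 14, 15}

{1, 2, 6, 9, 11, 12, 13, 14, 15}


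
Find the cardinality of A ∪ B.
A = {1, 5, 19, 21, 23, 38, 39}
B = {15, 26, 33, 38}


Set A = {1, 5, 19, 21, 23, 38, 39}, |A| = 7
Set B = {15, 26, 33, 38}, |B| = 4
A ∩ B = {38}, |A ∩ B| = 1
|A ∪ B| = |A| + |B| - |A ∩ B| = 7 + 4 - 1 = 10

10


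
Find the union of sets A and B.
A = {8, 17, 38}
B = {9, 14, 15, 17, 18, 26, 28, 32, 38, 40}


Set A = {8, 17, 38}
Set B = {9, 14, 15, 17, 18, 26, 28, 32, 38, 40}
A ∪ B includes all elements in either set.
Elements from A: {8, 17, 38}
Elements from B not already included: {9, 14, 15, 18, 26, 28, 32, 40}
A ∪ B = {8, 9, 14, 15, 17, 18, 26, 28, 32, 38, 40}

{8, 9, 14, 15, 17, 18, 26, 28, 32, 38, 40}


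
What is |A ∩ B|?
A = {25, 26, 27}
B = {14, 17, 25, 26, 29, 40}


Set A = {25, 26, 27}
Set B = {14, 17, 25, 26, 29, 40}
A ∩ B = {25, 26}
|A ∩ B| = 2

2


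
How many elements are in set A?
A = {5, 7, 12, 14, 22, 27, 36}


Set A = {5, 7, 12, 14, 22, 27, 36}
Listing elements: 5, 7, 12, 14, 22, 27, 36
Counting: 7 elements
|A| = 7

7


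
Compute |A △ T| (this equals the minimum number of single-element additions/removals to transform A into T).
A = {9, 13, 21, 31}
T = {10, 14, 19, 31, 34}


Set A = {9, 13, 21, 31}
Set T = {10, 14, 19, 31, 34}
Elements to remove from A (in A, not in T): {9, 13, 21} → 3 removals
Elements to add to A (in T, not in A): {10, 14, 19, 34} → 4 additions
Total edits = 3 + 4 = 7

7


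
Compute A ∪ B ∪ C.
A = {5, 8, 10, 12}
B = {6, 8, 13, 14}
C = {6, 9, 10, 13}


Set A = {5, 8, 10, 12}
Set B = {6, 8, 13, 14}
Set C = {6, 9, 10, 13}
First, A ∪ B = {5, 6, 8, 10, 12, 13, 14}
Then, (A ∪ B) ∪ C = {5, 6, 8, 9, 10, 12, 13, 14}

{5, 6, 8, 9, 10, 12, 13, 14}


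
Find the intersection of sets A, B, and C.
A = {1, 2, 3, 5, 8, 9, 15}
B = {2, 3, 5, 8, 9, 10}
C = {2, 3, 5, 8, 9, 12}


Set A = {1, 2, 3, 5, 8, 9, 15}
Set B = {2, 3, 5, 8, 9, 10}
Set C = {2, 3, 5, 8, 9, 12}
First, A ∩ B = {2, 3, 5, 8, 9}
Then, (A ∩ B) ∩ C = {2, 3, 5, 8, 9}

{2, 3, 5, 8, 9}


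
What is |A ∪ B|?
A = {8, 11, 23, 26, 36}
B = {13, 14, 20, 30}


Set A = {8, 11, 23, 26, 36}, |A| = 5
Set B = {13, 14, 20, 30}, |B| = 4
A ∩ B = {}, |A ∩ B| = 0
|A ∪ B| = |A| + |B| - |A ∩ B| = 5 + 4 - 0 = 9

9


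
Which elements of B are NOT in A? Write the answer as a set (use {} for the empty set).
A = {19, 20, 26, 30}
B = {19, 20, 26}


Set A = {19, 20, 26, 30}
Set B = {19, 20, 26}
Check each element of B against A:
19 ∈ A, 20 ∈ A, 26 ∈ A
Elements of B not in A: {}

{}


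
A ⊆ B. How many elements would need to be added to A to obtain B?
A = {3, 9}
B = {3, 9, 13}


Set A = {3, 9}, |A| = 2
Set B = {3, 9, 13}, |B| = 3
Since A ⊆ B: B \ A = {13}
|B| - |A| = 3 - 2 = 1

1


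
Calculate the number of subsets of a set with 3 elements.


The set has 3 elements.
The power set contains all possible subsets.
|P(A)| = 2^|A| = 2^3 = 8

8


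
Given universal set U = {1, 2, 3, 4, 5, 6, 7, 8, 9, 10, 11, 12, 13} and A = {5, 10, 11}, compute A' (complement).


Universal set U = {1, 2, 3, 4, 5, 6, 7, 8, 9, 10, 11, 12, 13}
Set A = {5, 10, 11}
A' = U \ A = elements in U but not in A
Checking each element of U:
1 (not in A, include), 2 (not in A, include), 3 (not in A, include), 4 (not in A, include), 5 (in A, exclude), 6 (not in A, include), 7 (not in A, include), 8 (not in A, include), 9 (not in A, include), 10 (in A, exclude), 11 (in A, exclude), 12 (not in A, include), 13 (not in A, include)
A' = {1, 2, 3, 4, 6, 7, 8, 9, 12, 13}

{1, 2, 3, 4, 6, 7, 8, 9, 12, 13}


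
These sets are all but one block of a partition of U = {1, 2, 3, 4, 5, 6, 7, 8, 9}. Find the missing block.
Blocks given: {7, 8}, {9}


U = {1, 2, 3, 4, 5, 6, 7, 8, 9}
Shown blocks: {7, 8}, {9}
A partition's blocks are pairwise disjoint and cover U, so the missing block = U \ (union of shown blocks).
Union of shown blocks: {7, 8, 9}
Missing block = U \ (union) = {1, 2, 3, 4, 5, 6}

{1, 2, 3, 4, 5, 6}


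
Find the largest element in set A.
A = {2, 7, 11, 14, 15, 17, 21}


Set A = {2, 7, 11, 14, 15, 17, 21}
Elements in ascending order: 2, 7, 11, 14, 15, 17, 21
The largest element is 21.

21


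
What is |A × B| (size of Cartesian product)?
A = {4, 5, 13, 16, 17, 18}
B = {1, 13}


Set A = {4, 5, 13, 16, 17, 18} has 6 elements.
Set B = {1, 13} has 2 elements.
|A × B| = |A| × |B| = 6 × 2 = 12

12


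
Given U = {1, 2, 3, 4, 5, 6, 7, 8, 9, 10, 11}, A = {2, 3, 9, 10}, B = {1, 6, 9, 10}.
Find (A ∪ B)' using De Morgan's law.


U = {1, 2, 3, 4, 5, 6, 7, 8, 9, 10, 11}
A = {2, 3, 9, 10}, B = {1, 6, 9, 10}
A ∪ B = {1, 2, 3, 6, 9, 10}
(A ∪ B)' = U \ (A ∪ B) = {4, 5, 7, 8, 11}
Verification via A' ∩ B': A' = {1, 4, 5, 6, 7, 8, 11}, B' = {2, 3, 4, 5, 7, 8, 11}
A' ∩ B' = {4, 5, 7, 8, 11} ✓

{4, 5, 7, 8, 11}


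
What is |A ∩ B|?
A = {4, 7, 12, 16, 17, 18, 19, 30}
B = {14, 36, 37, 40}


Set A = {4, 7, 12, 16, 17, 18, 19, 30}
Set B = {14, 36, 37, 40}
A ∩ B = {}
|A ∩ B| = 0

0


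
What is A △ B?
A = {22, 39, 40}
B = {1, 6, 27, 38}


Set A = {22, 39, 40}
Set B = {1, 6, 27, 38}
A △ B = (A \ B) ∪ (B \ A)
Elements in A but not B: {22, 39, 40}
Elements in B but not A: {1, 6, 27, 38}
A △ B = {1, 6, 22, 27, 38, 39, 40}

{1, 6, 22, 27, 38, 39, 40}


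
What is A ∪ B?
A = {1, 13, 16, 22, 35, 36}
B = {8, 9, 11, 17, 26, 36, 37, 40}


Set A = {1, 13, 16, 22, 35, 36}
Set B = {8, 9, 11, 17, 26, 36, 37, 40}
A ∪ B includes all elements in either set.
Elements from A: {1, 13, 16, 22, 35, 36}
Elements from B not already included: {8, 9, 11, 17, 26, 37, 40}
A ∪ B = {1, 8, 9, 11, 13, 16, 17, 22, 26, 35, 36, 37, 40}

{1, 8, 9, 11, 13, 16, 17, 22, 26, 35, 36, 37, 40}


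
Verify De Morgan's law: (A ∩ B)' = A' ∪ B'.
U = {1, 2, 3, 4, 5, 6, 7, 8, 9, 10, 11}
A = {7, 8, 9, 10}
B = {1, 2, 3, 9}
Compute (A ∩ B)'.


U = {1, 2, 3, 4, 5, 6, 7, 8, 9, 10, 11}
A = {7, 8, 9, 10}, B = {1, 2, 3, 9}
A ∩ B = {9}
(A ∩ B)' = U \ (A ∩ B) = {1, 2, 3, 4, 5, 6, 7, 8, 10, 11}
Verification via A' ∪ B': A' = {1, 2, 3, 4, 5, 6, 11}, B' = {4, 5, 6, 7, 8, 10, 11}
A' ∪ B' = {1, 2, 3, 4, 5, 6, 7, 8, 10, 11} ✓

{1, 2, 3, 4, 5, 6, 7, 8, 10, 11}


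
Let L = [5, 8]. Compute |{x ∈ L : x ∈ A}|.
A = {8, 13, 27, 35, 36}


Set A = {8, 13, 27, 35, 36}
Candidates: [5, 8]
Check each candidate:
5 ∉ A, 8 ∈ A
Count of candidates in A: 1

1


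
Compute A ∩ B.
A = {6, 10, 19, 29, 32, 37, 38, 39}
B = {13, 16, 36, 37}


Set A = {6, 10, 19, 29, 32, 37, 38, 39}
Set B = {13, 16, 36, 37}
A ∩ B includes only elements in both sets.
Check each element of A against B:
6 ✗, 10 ✗, 19 ✗, 29 ✗, 32 ✗, 37 ✓, 38 ✗, 39 ✗
A ∩ B = {37}

{37}


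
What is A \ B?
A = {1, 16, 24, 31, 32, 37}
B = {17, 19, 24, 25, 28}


Set A = {1, 16, 24, 31, 32, 37}
Set B = {17, 19, 24, 25, 28}
A \ B includes elements in A that are not in B.
Check each element of A:
1 (not in B, keep), 16 (not in B, keep), 24 (in B, remove), 31 (not in B, keep), 32 (not in B, keep), 37 (not in B, keep)
A \ B = {1, 16, 31, 32, 37}

{1, 16, 31, 32, 37}


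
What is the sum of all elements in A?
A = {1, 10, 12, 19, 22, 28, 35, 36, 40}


Set A = {1, 10, 12, 19, 22, 28, 35, 36, 40}
Sum = 1 + 10 + 12 + 19 + 22 + 28 + 35 + 36 + 40 = 203

203


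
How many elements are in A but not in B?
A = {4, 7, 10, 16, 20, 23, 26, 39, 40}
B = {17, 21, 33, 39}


Set A = {4, 7, 10, 16, 20, 23, 26, 39, 40}
Set B = {17, 21, 33, 39}
A \ B = {4, 7, 10, 16, 20, 23, 26, 40}
|A \ B| = 8

8


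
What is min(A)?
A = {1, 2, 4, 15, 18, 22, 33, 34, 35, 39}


Set A = {1, 2, 4, 15, 18, 22, 33, 34, 35, 39}
Elements in ascending order: 1, 2, 4, 15, 18, 22, 33, 34, 35, 39
The smallest element is 1.

1


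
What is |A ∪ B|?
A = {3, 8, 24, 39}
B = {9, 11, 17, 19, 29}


Set A = {3, 8, 24, 39}, |A| = 4
Set B = {9, 11, 17, 19, 29}, |B| = 5
A ∩ B = {}, |A ∩ B| = 0
|A ∪ B| = |A| + |B| - |A ∩ B| = 4 + 5 - 0 = 9

9


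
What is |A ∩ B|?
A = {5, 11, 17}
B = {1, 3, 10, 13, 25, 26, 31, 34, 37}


Set A = {5, 11, 17}
Set B = {1, 3, 10, 13, 25, 26, 31, 34, 37}
A ∩ B = {}
|A ∩ B| = 0

0


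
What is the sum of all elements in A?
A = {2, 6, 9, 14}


Set A = {2, 6, 9, 14}
Sum = 2 + 6 + 9 + 14 = 31

31


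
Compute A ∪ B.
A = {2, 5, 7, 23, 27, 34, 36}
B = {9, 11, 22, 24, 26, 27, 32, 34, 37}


Set A = {2, 5, 7, 23, 27, 34, 36}
Set B = {9, 11, 22, 24, 26, 27, 32, 34, 37}
A ∪ B includes all elements in either set.
Elements from A: {2, 5, 7, 23, 27, 34, 36}
Elements from B not already included: {9, 11, 22, 24, 26, 32, 37}
A ∪ B = {2, 5, 7, 9, 11, 22, 23, 24, 26, 27, 32, 34, 36, 37}

{2, 5, 7, 9, 11, 22, 23, 24, 26, 27, 32, 34, 36, 37}


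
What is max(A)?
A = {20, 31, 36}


Set A = {20, 31, 36}
Elements in ascending order: 20, 31, 36
The largest element is 36.

36


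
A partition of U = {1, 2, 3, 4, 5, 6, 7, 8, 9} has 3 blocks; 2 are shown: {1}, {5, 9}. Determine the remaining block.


U = {1, 2, 3, 4, 5, 6, 7, 8, 9}
Shown blocks: {1}, {5, 9}
A partition's blocks are pairwise disjoint and cover U, so the missing block = U \ (union of shown blocks).
Union of shown blocks: {1, 5, 9}
Missing block = U \ (union) = {2, 3, 4, 6, 7, 8}

{2, 3, 4, 6, 7, 8}


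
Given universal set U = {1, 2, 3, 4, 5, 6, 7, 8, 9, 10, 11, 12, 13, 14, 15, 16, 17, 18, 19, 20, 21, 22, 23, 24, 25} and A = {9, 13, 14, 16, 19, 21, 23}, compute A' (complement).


Universal set U = {1, 2, 3, 4, 5, 6, 7, 8, 9, 10, 11, 12, 13, 14, 15, 16, 17, 18, 19, 20, 21, 22, 23, 24, 25}
Set A = {9, 13, 14, 16, 19, 21, 23}
A' = U \ A = elements in U but not in A
Checking each element of U:
1 (not in A, include), 2 (not in A, include), 3 (not in A, include), 4 (not in A, include), 5 (not in A, include), 6 (not in A, include), 7 (not in A, include), 8 (not in A, include), 9 (in A, exclude), 10 (not in A, include), 11 (not in A, include), 12 (not in A, include), 13 (in A, exclude), 14 (in A, exclude), 15 (not in A, include), 16 (in A, exclude), 17 (not in A, include), 18 (not in A, include), 19 (in A, exclude), 20 (not in A, include), 21 (in A, exclude), 22 (not in A, include), 23 (in A, exclude), 24 (not in A, include), 25 (not in A, include)
A' = {1, 2, 3, 4, 5, 6, 7, 8, 10, 11, 12, 15, 17, 18, 20, 22, 24, 25}

{1, 2, 3, 4, 5, 6, 7, 8, 10, 11, 12, 15, 17, 18, 20, 22, 24, 25}


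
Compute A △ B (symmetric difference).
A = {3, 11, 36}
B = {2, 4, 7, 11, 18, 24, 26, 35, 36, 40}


Set A = {3, 11, 36}
Set B = {2, 4, 7, 11, 18, 24, 26, 35, 36, 40}
A △ B = (A \ B) ∪ (B \ A)
Elements in A but not B: {3}
Elements in B but not A: {2, 4, 7, 18, 24, 26, 35, 40}
A △ B = {2, 3, 4, 7, 18, 24, 26, 35, 40}

{2, 3, 4, 7, 18, 24, 26, 35, 40}


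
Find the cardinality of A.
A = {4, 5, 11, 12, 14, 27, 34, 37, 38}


Set A = {4, 5, 11, 12, 14, 27, 34, 37, 38}
Listing elements: 4, 5, 11, 12, 14, 27, 34, 37, 38
Counting: 9 elements
|A| = 9

9


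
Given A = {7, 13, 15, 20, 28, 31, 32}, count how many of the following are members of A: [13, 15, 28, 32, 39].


Set A = {7, 13, 15, 20, 28, 31, 32}
Candidates: [13, 15, 28, 32, 39]
Check each candidate:
13 ∈ A, 15 ∈ A, 28 ∈ A, 32 ∈ A, 39 ∉ A
Count of candidates in A: 4

4


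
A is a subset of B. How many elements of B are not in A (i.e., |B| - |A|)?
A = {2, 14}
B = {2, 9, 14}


Set A = {2, 14}, |A| = 2
Set B = {2, 9, 14}, |B| = 3
Since A ⊆ B: B \ A = {9}
|B| - |A| = 3 - 2 = 1

1


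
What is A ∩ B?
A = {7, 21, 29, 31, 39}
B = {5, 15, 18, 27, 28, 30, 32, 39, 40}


Set A = {7, 21, 29, 31, 39}
Set B = {5, 15, 18, 27, 28, 30, 32, 39, 40}
A ∩ B includes only elements in both sets.
Check each element of A against B:
7 ✗, 21 ✗, 29 ✗, 31 ✗, 39 ✓
A ∩ B = {39}

{39}


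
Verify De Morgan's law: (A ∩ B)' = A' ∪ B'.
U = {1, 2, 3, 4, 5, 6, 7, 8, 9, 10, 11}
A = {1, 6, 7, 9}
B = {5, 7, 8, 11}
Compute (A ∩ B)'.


U = {1, 2, 3, 4, 5, 6, 7, 8, 9, 10, 11}
A = {1, 6, 7, 9}, B = {5, 7, 8, 11}
A ∩ B = {7}
(A ∩ B)' = U \ (A ∩ B) = {1, 2, 3, 4, 5, 6, 8, 9, 10, 11}
Verification via A' ∪ B': A' = {2, 3, 4, 5, 8, 10, 11}, B' = {1, 2, 3, 4, 6, 9, 10}
A' ∪ B' = {1, 2, 3, 4, 5, 6, 8, 9, 10, 11} ✓

{1, 2, 3, 4, 5, 6, 8, 9, 10, 11}


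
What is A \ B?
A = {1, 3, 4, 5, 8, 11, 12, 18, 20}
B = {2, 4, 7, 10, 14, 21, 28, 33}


Set A = {1, 3, 4, 5, 8, 11, 12, 18, 20}
Set B = {2, 4, 7, 10, 14, 21, 28, 33}
A \ B includes elements in A that are not in B.
Check each element of A:
1 (not in B, keep), 3 (not in B, keep), 4 (in B, remove), 5 (not in B, keep), 8 (not in B, keep), 11 (not in B, keep), 12 (not in B, keep), 18 (not in B, keep), 20 (not in B, keep)
A \ B = {1, 3, 5, 8, 11, 12, 18, 20}

{1, 3, 5, 8, 11, 12, 18, 20}


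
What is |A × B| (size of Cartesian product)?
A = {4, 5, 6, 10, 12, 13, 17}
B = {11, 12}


Set A = {4, 5, 6, 10, 12, 13, 17} has 7 elements.
Set B = {11, 12} has 2 elements.
|A × B| = |A| × |B| = 7 × 2 = 14

14


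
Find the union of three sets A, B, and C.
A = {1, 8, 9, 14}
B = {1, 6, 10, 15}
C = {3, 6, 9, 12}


Set A = {1, 8, 9, 14}
Set B = {1, 6, 10, 15}
Set C = {3, 6, 9, 12}
First, A ∪ B = {1, 6, 8, 9, 10, 14, 15}
Then, (A ∪ B) ∪ C = {1, 3, 6, 8, 9, 10, 12, 14, 15}

{1, 3, 6, 8, 9, 10, 12, 14, 15}


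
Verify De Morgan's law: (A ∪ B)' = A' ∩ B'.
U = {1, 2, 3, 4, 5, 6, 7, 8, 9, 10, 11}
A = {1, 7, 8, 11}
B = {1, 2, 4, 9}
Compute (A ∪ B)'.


U = {1, 2, 3, 4, 5, 6, 7, 8, 9, 10, 11}
A = {1, 7, 8, 11}, B = {1, 2, 4, 9}
A ∪ B = {1, 2, 4, 7, 8, 9, 11}
(A ∪ B)' = U \ (A ∪ B) = {3, 5, 6, 10}
Verification via A' ∩ B': A' = {2, 3, 4, 5, 6, 9, 10}, B' = {3, 5, 6, 7, 8, 10, 11}
A' ∩ B' = {3, 5, 6, 10} ✓

{3, 5, 6, 10}


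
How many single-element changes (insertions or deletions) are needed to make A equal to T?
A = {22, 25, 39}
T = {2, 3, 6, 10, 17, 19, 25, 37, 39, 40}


Set A = {22, 25, 39}
Set T = {2, 3, 6, 10, 17, 19, 25, 37, 39, 40}
Elements to remove from A (in A, not in T): {22} → 1 removals
Elements to add to A (in T, not in A): {2, 3, 6, 10, 17, 19, 37, 40} → 8 additions
Total edits = 1 + 8 = 9

9


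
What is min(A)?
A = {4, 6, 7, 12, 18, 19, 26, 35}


Set A = {4, 6, 7, 12, 18, 19, 26, 35}
Elements in ascending order: 4, 6, 7, 12, 18, 19, 26, 35
The smallest element is 4.

4


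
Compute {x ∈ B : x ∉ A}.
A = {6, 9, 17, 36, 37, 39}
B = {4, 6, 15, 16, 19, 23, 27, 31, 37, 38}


Set A = {6, 9, 17, 36, 37, 39}
Set B = {4, 6, 15, 16, 19, 23, 27, 31, 37, 38}
Check each element of B against A:
4 ∉ A (include), 6 ∈ A, 15 ∉ A (include), 16 ∉ A (include), 19 ∉ A (include), 23 ∉ A (include), 27 ∉ A (include), 31 ∉ A (include), 37 ∈ A, 38 ∉ A (include)
Elements of B not in A: {4, 15, 16, 19, 23, 27, 31, 38}

{4, 15, 16, 19, 23, 27, 31, 38}


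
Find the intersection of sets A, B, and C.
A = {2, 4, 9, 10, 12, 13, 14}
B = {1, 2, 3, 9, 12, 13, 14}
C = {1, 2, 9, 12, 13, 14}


Set A = {2, 4, 9, 10, 12, 13, 14}
Set B = {1, 2, 3, 9, 12, 13, 14}
Set C = {1, 2, 9, 12, 13, 14}
First, A ∩ B = {2, 9, 12, 13, 14}
Then, (A ∩ B) ∩ C = {2, 9, 12, 13, 14}

{2, 9, 12, 13, 14}


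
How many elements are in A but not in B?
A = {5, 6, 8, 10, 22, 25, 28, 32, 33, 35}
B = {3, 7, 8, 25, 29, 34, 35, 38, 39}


Set A = {5, 6, 8, 10, 22, 25, 28, 32, 33, 35}
Set B = {3, 7, 8, 25, 29, 34, 35, 38, 39}
A \ B = {5, 6, 10, 22, 28, 32, 33}
|A \ B| = 7

7


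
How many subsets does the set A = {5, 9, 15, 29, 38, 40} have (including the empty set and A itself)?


Set A = {5, 9, 15, 29, 38, 40}
|A| = 6
The power set P(A) contains all subsets of A.
|P(A)| = 2^|A| = 2^6 = 64

64


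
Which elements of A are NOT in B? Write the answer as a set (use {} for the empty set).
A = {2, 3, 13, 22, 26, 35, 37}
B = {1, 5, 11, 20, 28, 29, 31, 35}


Set A = {2, 3, 13, 22, 26, 35, 37}
Set B = {1, 5, 11, 20, 28, 29, 31, 35}
Check each element of A against B:
2 ∉ B (include), 3 ∉ B (include), 13 ∉ B (include), 22 ∉ B (include), 26 ∉ B (include), 35 ∈ B, 37 ∉ B (include)
Elements of A not in B: {2, 3, 13, 22, 26, 37}

{2, 3, 13, 22, 26, 37}


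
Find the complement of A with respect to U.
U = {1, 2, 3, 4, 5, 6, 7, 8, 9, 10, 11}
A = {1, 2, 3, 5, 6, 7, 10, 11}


Universal set U = {1, 2, 3, 4, 5, 6, 7, 8, 9, 10, 11}
Set A = {1, 2, 3, 5, 6, 7, 10, 11}
A' = U \ A = elements in U but not in A
Checking each element of U:
1 (in A, exclude), 2 (in A, exclude), 3 (in A, exclude), 4 (not in A, include), 5 (in A, exclude), 6 (in A, exclude), 7 (in A, exclude), 8 (not in A, include), 9 (not in A, include), 10 (in A, exclude), 11 (in A, exclude)
A' = {4, 8, 9}

{4, 8, 9}


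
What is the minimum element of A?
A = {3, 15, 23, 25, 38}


Set A = {3, 15, 23, 25, 38}
Elements in ascending order: 3, 15, 23, 25, 38
The smallest element is 3.

3


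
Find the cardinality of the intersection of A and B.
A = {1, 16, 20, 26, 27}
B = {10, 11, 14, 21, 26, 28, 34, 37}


Set A = {1, 16, 20, 26, 27}
Set B = {10, 11, 14, 21, 26, 28, 34, 37}
A ∩ B = {26}
|A ∩ B| = 1

1


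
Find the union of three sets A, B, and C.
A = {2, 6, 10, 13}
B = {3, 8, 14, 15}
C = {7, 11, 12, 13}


Set A = {2, 6, 10, 13}
Set B = {3, 8, 14, 15}
Set C = {7, 11, 12, 13}
First, A ∪ B = {2, 3, 6, 8, 10, 13, 14, 15}
Then, (A ∪ B) ∪ C = {2, 3, 6, 7, 8, 10, 11, 12, 13, 14, 15}

{2, 3, 6, 7, 8, 10, 11, 12, 13, 14, 15}


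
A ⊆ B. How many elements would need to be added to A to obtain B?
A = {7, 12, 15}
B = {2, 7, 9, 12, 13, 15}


Set A = {7, 12, 15}, |A| = 3
Set B = {2, 7, 9, 12, 13, 15}, |B| = 6
Since A ⊆ B: B \ A = {2, 9, 13}
|B| - |A| = 6 - 3 = 3

3


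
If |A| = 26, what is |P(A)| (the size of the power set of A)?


The set has 26 elements.
The power set contains all possible subsets.
|P(A)| = 2^|A| = 2^26 = 67108864

67108864


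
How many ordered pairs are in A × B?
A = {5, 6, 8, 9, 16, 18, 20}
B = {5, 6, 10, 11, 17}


Set A = {5, 6, 8, 9, 16, 18, 20} has 7 elements.
Set B = {5, 6, 10, 11, 17} has 5 elements.
|A × B| = |A| × |B| = 7 × 5 = 35

35


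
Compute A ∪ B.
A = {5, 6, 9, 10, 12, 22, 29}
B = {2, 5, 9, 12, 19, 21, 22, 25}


Set A = {5, 6, 9, 10, 12, 22, 29}
Set B = {2, 5, 9, 12, 19, 21, 22, 25}
A ∪ B includes all elements in either set.
Elements from A: {5, 6, 9, 10, 12, 22, 29}
Elements from B not already included: {2, 19, 21, 25}
A ∪ B = {2, 5, 6, 9, 10, 12, 19, 21, 22, 25, 29}

{2, 5, 6, 9, 10, 12, 19, 21, 22, 25, 29}


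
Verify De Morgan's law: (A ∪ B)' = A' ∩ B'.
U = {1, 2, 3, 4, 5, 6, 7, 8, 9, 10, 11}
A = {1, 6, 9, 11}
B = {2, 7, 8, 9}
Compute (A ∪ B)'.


U = {1, 2, 3, 4, 5, 6, 7, 8, 9, 10, 11}
A = {1, 6, 9, 11}, B = {2, 7, 8, 9}
A ∪ B = {1, 2, 6, 7, 8, 9, 11}
(A ∪ B)' = U \ (A ∪ B) = {3, 4, 5, 10}
Verification via A' ∩ B': A' = {2, 3, 4, 5, 7, 8, 10}, B' = {1, 3, 4, 5, 6, 10, 11}
A' ∩ B' = {3, 4, 5, 10} ✓

{3, 4, 5, 10}


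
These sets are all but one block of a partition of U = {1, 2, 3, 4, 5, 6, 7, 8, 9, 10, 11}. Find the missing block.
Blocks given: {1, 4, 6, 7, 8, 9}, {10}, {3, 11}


U = {1, 2, 3, 4, 5, 6, 7, 8, 9, 10, 11}
Shown blocks: {1, 4, 6, 7, 8, 9}, {10}, {3, 11}
A partition's blocks are pairwise disjoint and cover U, so the missing block = U \ (union of shown blocks).
Union of shown blocks: {1, 3, 4, 6, 7, 8, 9, 10, 11}
Missing block = U \ (union) = {2, 5}

{2, 5}


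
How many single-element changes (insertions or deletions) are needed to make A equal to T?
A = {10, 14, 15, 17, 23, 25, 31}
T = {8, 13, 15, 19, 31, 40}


Set A = {10, 14, 15, 17, 23, 25, 31}
Set T = {8, 13, 15, 19, 31, 40}
Elements to remove from A (in A, not in T): {10, 14, 17, 23, 25} → 5 removals
Elements to add to A (in T, not in A): {8, 13, 19, 40} → 4 additions
Total edits = 5 + 4 = 9

9


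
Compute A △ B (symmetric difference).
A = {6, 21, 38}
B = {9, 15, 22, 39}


Set A = {6, 21, 38}
Set B = {9, 15, 22, 39}
A △ B = (A \ B) ∪ (B \ A)
Elements in A but not B: {6, 21, 38}
Elements in B but not A: {9, 15, 22, 39}
A △ B = {6, 9, 15, 21, 22, 38, 39}

{6, 9, 15, 21, 22, 38, 39}


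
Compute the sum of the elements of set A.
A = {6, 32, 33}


Set A = {6, 32, 33}
Sum = 6 + 32 + 33 = 71

71


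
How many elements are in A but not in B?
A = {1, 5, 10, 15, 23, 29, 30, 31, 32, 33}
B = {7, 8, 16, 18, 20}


Set A = {1, 5, 10, 15, 23, 29, 30, 31, 32, 33}
Set B = {7, 8, 16, 18, 20}
A \ B = {1, 5, 10, 15, 23, 29, 30, 31, 32, 33}
|A \ B| = 10

10


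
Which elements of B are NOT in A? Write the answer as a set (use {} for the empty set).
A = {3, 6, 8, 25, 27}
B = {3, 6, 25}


Set A = {3, 6, 8, 25, 27}
Set B = {3, 6, 25}
Check each element of B against A:
3 ∈ A, 6 ∈ A, 25 ∈ A
Elements of B not in A: {}

{}


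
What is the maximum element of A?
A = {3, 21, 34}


Set A = {3, 21, 34}
Elements in ascending order: 3, 21, 34
The largest element is 34.

34


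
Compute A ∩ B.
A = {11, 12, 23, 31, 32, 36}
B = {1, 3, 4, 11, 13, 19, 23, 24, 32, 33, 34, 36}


Set A = {11, 12, 23, 31, 32, 36}
Set B = {1, 3, 4, 11, 13, 19, 23, 24, 32, 33, 34, 36}
A ∩ B includes only elements in both sets.
Check each element of A against B:
11 ✓, 12 ✗, 23 ✓, 31 ✗, 32 ✓, 36 ✓
A ∩ B = {11, 23, 32, 36}

{11, 23, 32, 36}


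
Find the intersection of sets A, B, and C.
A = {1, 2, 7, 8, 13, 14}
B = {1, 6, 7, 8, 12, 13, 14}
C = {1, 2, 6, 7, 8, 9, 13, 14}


Set A = {1, 2, 7, 8, 13, 14}
Set B = {1, 6, 7, 8, 12, 13, 14}
Set C = {1, 2, 6, 7, 8, 9, 13, 14}
First, A ∩ B = {1, 7, 8, 13, 14}
Then, (A ∩ B) ∩ C = {1, 7, 8, 13, 14}

{1, 7, 8, 13, 14}


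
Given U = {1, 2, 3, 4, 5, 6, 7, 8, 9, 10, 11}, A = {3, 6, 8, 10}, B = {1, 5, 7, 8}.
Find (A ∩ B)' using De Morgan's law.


U = {1, 2, 3, 4, 5, 6, 7, 8, 9, 10, 11}
A = {3, 6, 8, 10}, B = {1, 5, 7, 8}
A ∩ B = {8}
(A ∩ B)' = U \ (A ∩ B) = {1, 2, 3, 4, 5, 6, 7, 9, 10, 11}
Verification via A' ∪ B': A' = {1, 2, 4, 5, 7, 9, 11}, B' = {2, 3, 4, 6, 9, 10, 11}
A' ∪ B' = {1, 2, 3, 4, 5, 6, 7, 9, 10, 11} ✓

{1, 2, 3, 4, 5, 6, 7, 9, 10, 11}


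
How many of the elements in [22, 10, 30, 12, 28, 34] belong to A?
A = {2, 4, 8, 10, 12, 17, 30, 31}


Set A = {2, 4, 8, 10, 12, 17, 30, 31}
Candidates: [22, 10, 30, 12, 28, 34]
Check each candidate:
22 ∉ A, 10 ∈ A, 30 ∈ A, 12 ∈ A, 28 ∉ A, 34 ∉ A
Count of candidates in A: 3

3


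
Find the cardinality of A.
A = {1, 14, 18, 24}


Set A = {1, 14, 18, 24}
Listing elements: 1, 14, 18, 24
Counting: 4 elements
|A| = 4

4


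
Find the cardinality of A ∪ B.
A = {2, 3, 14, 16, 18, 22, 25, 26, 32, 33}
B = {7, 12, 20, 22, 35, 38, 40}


Set A = {2, 3, 14, 16, 18, 22, 25, 26, 32, 33}, |A| = 10
Set B = {7, 12, 20, 22, 35, 38, 40}, |B| = 7
A ∩ B = {22}, |A ∩ B| = 1
|A ∪ B| = |A| + |B| - |A ∩ B| = 10 + 7 - 1 = 16

16


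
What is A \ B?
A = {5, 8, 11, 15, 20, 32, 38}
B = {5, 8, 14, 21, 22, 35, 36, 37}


Set A = {5, 8, 11, 15, 20, 32, 38}
Set B = {5, 8, 14, 21, 22, 35, 36, 37}
A \ B includes elements in A that are not in B.
Check each element of A:
5 (in B, remove), 8 (in B, remove), 11 (not in B, keep), 15 (not in B, keep), 20 (not in B, keep), 32 (not in B, keep), 38 (not in B, keep)
A \ B = {11, 15, 20, 32, 38}

{11, 15, 20, 32, 38}


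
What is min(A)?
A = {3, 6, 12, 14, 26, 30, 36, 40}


Set A = {3, 6, 12, 14, 26, 30, 36, 40}
Elements in ascending order: 3, 6, 12, 14, 26, 30, 36, 40
The smallest element is 3.

3


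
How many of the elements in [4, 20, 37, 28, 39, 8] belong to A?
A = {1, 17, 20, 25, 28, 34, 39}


Set A = {1, 17, 20, 25, 28, 34, 39}
Candidates: [4, 20, 37, 28, 39, 8]
Check each candidate:
4 ∉ A, 20 ∈ A, 37 ∉ A, 28 ∈ A, 39 ∈ A, 8 ∉ A
Count of candidates in A: 3

3


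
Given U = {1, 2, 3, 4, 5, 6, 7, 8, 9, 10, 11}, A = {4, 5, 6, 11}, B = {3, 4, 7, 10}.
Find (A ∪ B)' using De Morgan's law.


U = {1, 2, 3, 4, 5, 6, 7, 8, 9, 10, 11}
A = {4, 5, 6, 11}, B = {3, 4, 7, 10}
A ∪ B = {3, 4, 5, 6, 7, 10, 11}
(A ∪ B)' = U \ (A ∪ B) = {1, 2, 8, 9}
Verification via A' ∩ B': A' = {1, 2, 3, 7, 8, 9, 10}, B' = {1, 2, 5, 6, 8, 9, 11}
A' ∩ B' = {1, 2, 8, 9} ✓

{1, 2, 8, 9}


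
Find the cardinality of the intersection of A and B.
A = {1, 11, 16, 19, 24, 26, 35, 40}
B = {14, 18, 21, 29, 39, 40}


Set A = {1, 11, 16, 19, 24, 26, 35, 40}
Set B = {14, 18, 21, 29, 39, 40}
A ∩ B = {40}
|A ∩ B| = 1

1


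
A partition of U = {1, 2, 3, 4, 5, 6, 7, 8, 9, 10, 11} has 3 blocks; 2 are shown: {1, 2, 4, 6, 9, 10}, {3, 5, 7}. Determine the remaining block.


U = {1, 2, 3, 4, 5, 6, 7, 8, 9, 10, 11}
Shown blocks: {1, 2, 4, 6, 9, 10}, {3, 5, 7}
A partition's blocks are pairwise disjoint and cover U, so the missing block = U \ (union of shown blocks).
Union of shown blocks: {1, 2, 3, 4, 5, 6, 7, 9, 10}
Missing block = U \ (union) = {8, 11}

{8, 11}


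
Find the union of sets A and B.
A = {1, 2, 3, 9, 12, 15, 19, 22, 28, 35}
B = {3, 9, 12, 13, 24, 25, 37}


Set A = {1, 2, 3, 9, 12, 15, 19, 22, 28, 35}
Set B = {3, 9, 12, 13, 24, 25, 37}
A ∪ B includes all elements in either set.
Elements from A: {1, 2, 3, 9, 12, 15, 19, 22, 28, 35}
Elements from B not already included: {13, 24, 25, 37}
A ∪ B = {1, 2, 3, 9, 12, 13, 15, 19, 22, 24, 25, 28, 35, 37}

{1, 2, 3, 9, 12, 13, 15, 19, 22, 24, 25, 28, 35, 37}


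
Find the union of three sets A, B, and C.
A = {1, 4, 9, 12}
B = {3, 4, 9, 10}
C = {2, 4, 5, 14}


Set A = {1, 4, 9, 12}
Set B = {3, 4, 9, 10}
Set C = {2, 4, 5, 14}
First, A ∪ B = {1, 3, 4, 9, 10, 12}
Then, (A ∪ B) ∪ C = {1, 2, 3, 4, 5, 9, 10, 12, 14}

{1, 2, 3, 4, 5, 9, 10, 12, 14}


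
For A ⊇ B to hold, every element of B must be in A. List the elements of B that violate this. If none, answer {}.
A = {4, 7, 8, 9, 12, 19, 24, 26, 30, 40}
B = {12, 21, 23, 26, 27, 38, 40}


Set A = {4, 7, 8, 9, 12, 19, 24, 26, 30, 40}
Set B = {12, 21, 23, 26, 27, 38, 40}
Check each element of B against A:
12 ∈ A, 21 ∉ A (include), 23 ∉ A (include), 26 ∈ A, 27 ∉ A (include), 38 ∉ A (include), 40 ∈ A
Elements of B not in A: {21, 23, 27, 38}

{21, 23, 27, 38}


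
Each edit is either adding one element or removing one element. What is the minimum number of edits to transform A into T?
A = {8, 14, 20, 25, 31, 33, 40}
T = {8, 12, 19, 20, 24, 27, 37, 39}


Set A = {8, 14, 20, 25, 31, 33, 40}
Set T = {8, 12, 19, 20, 24, 27, 37, 39}
Elements to remove from A (in A, not in T): {14, 25, 31, 33, 40} → 5 removals
Elements to add to A (in T, not in A): {12, 19, 24, 27, 37, 39} → 6 additions
Total edits = 5 + 6 = 11

11


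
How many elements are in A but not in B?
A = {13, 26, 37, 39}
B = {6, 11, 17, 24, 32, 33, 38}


Set A = {13, 26, 37, 39}
Set B = {6, 11, 17, 24, 32, 33, 38}
A \ B = {13, 26, 37, 39}
|A \ B| = 4

4


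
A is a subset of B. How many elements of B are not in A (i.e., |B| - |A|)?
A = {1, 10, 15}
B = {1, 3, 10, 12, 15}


Set A = {1, 10, 15}, |A| = 3
Set B = {1, 3, 10, 12, 15}, |B| = 5
Since A ⊆ B: B \ A = {3, 12}
|B| - |A| = 5 - 3 = 2

2


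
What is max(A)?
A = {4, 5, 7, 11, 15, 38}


Set A = {4, 5, 7, 11, 15, 38}
Elements in ascending order: 4, 5, 7, 11, 15, 38
The largest element is 38.

38


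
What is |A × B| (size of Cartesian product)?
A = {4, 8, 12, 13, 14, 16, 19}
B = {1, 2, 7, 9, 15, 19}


Set A = {4, 8, 12, 13, 14, 16, 19} has 7 elements.
Set B = {1, 2, 7, 9, 15, 19} has 6 elements.
|A × B| = |A| × |B| = 7 × 6 = 42

42


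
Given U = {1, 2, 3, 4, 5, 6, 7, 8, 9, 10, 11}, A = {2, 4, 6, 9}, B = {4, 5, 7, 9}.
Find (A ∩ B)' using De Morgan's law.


U = {1, 2, 3, 4, 5, 6, 7, 8, 9, 10, 11}
A = {2, 4, 6, 9}, B = {4, 5, 7, 9}
A ∩ B = {4, 9}
(A ∩ B)' = U \ (A ∩ B) = {1, 2, 3, 5, 6, 7, 8, 10, 11}
Verification via A' ∪ B': A' = {1, 3, 5, 7, 8, 10, 11}, B' = {1, 2, 3, 6, 8, 10, 11}
A' ∪ B' = {1, 2, 3, 5, 6, 7, 8, 10, 11} ✓

{1, 2, 3, 5, 6, 7, 8, 10, 11}


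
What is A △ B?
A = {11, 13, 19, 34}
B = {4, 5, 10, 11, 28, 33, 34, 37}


Set A = {11, 13, 19, 34}
Set B = {4, 5, 10, 11, 28, 33, 34, 37}
A △ B = (A \ B) ∪ (B \ A)
Elements in A but not B: {13, 19}
Elements in B but not A: {4, 5, 10, 28, 33, 37}
A △ B = {4, 5, 10, 13, 19, 28, 33, 37}

{4, 5, 10, 13, 19, 28, 33, 37}


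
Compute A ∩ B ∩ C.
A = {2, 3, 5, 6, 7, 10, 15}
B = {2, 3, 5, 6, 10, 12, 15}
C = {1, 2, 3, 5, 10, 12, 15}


Set A = {2, 3, 5, 6, 7, 10, 15}
Set B = {2, 3, 5, 6, 10, 12, 15}
Set C = {1, 2, 3, 5, 10, 12, 15}
First, A ∩ B = {2, 3, 5, 6, 10, 15}
Then, (A ∩ B) ∩ C = {2, 3, 5, 10, 15}

{2, 3, 5, 10, 15}


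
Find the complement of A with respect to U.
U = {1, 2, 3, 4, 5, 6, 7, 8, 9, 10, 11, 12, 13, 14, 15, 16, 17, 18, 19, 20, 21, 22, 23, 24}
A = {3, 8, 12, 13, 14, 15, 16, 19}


Universal set U = {1, 2, 3, 4, 5, 6, 7, 8, 9, 10, 11, 12, 13, 14, 15, 16, 17, 18, 19, 20, 21, 22, 23, 24}
Set A = {3, 8, 12, 13, 14, 15, 16, 19}
A' = U \ A = elements in U but not in A
Checking each element of U:
1 (not in A, include), 2 (not in A, include), 3 (in A, exclude), 4 (not in A, include), 5 (not in A, include), 6 (not in A, include), 7 (not in A, include), 8 (in A, exclude), 9 (not in A, include), 10 (not in A, include), 11 (not in A, include), 12 (in A, exclude), 13 (in A, exclude), 14 (in A, exclude), 15 (in A, exclude), 16 (in A, exclude), 17 (not in A, include), 18 (not in A, include), 19 (in A, exclude), 20 (not in A, include), 21 (not in A, include), 22 (not in A, include), 23 (not in A, include), 24 (not in A, include)
A' = {1, 2, 4, 5, 6, 7, 9, 10, 11, 17, 18, 20, 21, 22, 23, 24}

{1, 2, 4, 5, 6, 7, 9, 10, 11, 17, 18, 20, 21, 22, 23, 24}


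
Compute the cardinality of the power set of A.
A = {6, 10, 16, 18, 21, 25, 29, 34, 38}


Set A = {6, 10, 16, 18, 21, 25, 29, 34, 38}
|A| = 9
The power set P(A) contains all subsets of A.
|P(A)| = 2^|A| = 2^9 = 512

512


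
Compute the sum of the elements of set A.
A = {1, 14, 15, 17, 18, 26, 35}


Set A = {1, 14, 15, 17, 18, 26, 35}
Sum = 1 + 14 + 15 + 17 + 18 + 26 + 35 = 126

126


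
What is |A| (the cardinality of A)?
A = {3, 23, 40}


Set A = {3, 23, 40}
Listing elements: 3, 23, 40
Counting: 3 elements
|A| = 3

3


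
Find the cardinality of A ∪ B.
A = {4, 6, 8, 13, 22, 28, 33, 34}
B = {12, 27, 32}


Set A = {4, 6, 8, 13, 22, 28, 33, 34}, |A| = 8
Set B = {12, 27, 32}, |B| = 3
A ∩ B = {}, |A ∩ B| = 0
|A ∪ B| = |A| + |B| - |A ∩ B| = 8 + 3 - 0 = 11

11


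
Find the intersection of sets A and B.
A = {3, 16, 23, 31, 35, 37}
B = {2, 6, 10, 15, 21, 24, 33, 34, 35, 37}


Set A = {3, 16, 23, 31, 35, 37}
Set B = {2, 6, 10, 15, 21, 24, 33, 34, 35, 37}
A ∩ B includes only elements in both sets.
Check each element of A against B:
3 ✗, 16 ✗, 23 ✗, 31 ✗, 35 ✓, 37 ✓
A ∩ B = {35, 37}

{35, 37}


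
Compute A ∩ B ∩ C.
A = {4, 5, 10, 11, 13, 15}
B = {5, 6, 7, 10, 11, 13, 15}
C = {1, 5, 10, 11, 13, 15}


Set A = {4, 5, 10, 11, 13, 15}
Set B = {5, 6, 7, 10, 11, 13, 15}
Set C = {1, 5, 10, 11, 13, 15}
First, A ∩ B = {5, 10, 11, 13, 15}
Then, (A ∩ B) ∩ C = {5, 10, 11, 13, 15}

{5, 10, 11, 13, 15}


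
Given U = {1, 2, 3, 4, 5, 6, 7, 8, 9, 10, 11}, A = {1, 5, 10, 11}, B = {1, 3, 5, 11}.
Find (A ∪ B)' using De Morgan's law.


U = {1, 2, 3, 4, 5, 6, 7, 8, 9, 10, 11}
A = {1, 5, 10, 11}, B = {1, 3, 5, 11}
A ∪ B = {1, 3, 5, 10, 11}
(A ∪ B)' = U \ (A ∪ B) = {2, 4, 6, 7, 8, 9}
Verification via A' ∩ B': A' = {2, 3, 4, 6, 7, 8, 9}, B' = {2, 4, 6, 7, 8, 9, 10}
A' ∩ B' = {2, 4, 6, 7, 8, 9} ✓

{2, 4, 6, 7, 8, 9}


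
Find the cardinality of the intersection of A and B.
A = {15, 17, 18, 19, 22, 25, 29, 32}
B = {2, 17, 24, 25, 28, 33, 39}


Set A = {15, 17, 18, 19, 22, 25, 29, 32}
Set B = {2, 17, 24, 25, 28, 33, 39}
A ∩ B = {17, 25}
|A ∩ B| = 2

2


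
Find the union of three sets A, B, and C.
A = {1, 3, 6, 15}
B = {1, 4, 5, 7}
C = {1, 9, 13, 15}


Set A = {1, 3, 6, 15}
Set B = {1, 4, 5, 7}
Set C = {1, 9, 13, 15}
First, A ∪ B = {1, 3, 4, 5, 6, 7, 15}
Then, (A ∪ B) ∪ C = {1, 3, 4, 5, 6, 7, 9, 13, 15}

{1, 3, 4, 5, 6, 7, 9, 13, 15}


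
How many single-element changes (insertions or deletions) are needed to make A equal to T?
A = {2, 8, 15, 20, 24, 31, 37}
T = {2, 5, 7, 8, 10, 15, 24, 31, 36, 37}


Set A = {2, 8, 15, 20, 24, 31, 37}
Set T = {2, 5, 7, 8, 10, 15, 24, 31, 36, 37}
Elements to remove from A (in A, not in T): {20} → 1 removals
Elements to add to A (in T, not in A): {5, 7, 10, 36} → 4 additions
Total edits = 1 + 4 = 5

5


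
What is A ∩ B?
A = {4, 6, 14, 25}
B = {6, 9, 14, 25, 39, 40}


Set A = {4, 6, 14, 25}
Set B = {6, 9, 14, 25, 39, 40}
A ∩ B includes only elements in both sets.
Check each element of A against B:
4 ✗, 6 ✓, 14 ✓, 25 ✓
A ∩ B = {6, 14, 25}

{6, 14, 25}


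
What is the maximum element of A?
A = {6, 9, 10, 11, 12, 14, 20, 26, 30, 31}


Set A = {6, 9, 10, 11, 12, 14, 20, 26, 30, 31}
Elements in ascending order: 6, 9, 10, 11, 12, 14, 20, 26, 30, 31
The largest element is 31.

31


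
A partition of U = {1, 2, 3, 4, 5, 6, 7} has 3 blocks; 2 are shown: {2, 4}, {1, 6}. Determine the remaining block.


U = {1, 2, 3, 4, 5, 6, 7}
Shown blocks: {2, 4}, {1, 6}
A partition's blocks are pairwise disjoint and cover U, so the missing block = U \ (union of shown blocks).
Union of shown blocks: {1, 2, 4, 6}
Missing block = U \ (union) = {3, 5, 7}

{3, 5, 7}


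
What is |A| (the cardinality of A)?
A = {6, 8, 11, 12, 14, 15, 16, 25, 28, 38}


Set A = {6, 8, 11, 12, 14, 15, 16, 25, 28, 38}
Listing elements: 6, 8, 11, 12, 14, 15, 16, 25, 28, 38
Counting: 10 elements
|A| = 10

10


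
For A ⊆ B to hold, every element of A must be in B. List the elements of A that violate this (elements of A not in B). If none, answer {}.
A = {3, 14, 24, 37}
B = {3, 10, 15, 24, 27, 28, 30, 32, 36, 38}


Set A = {3, 14, 24, 37}
Set B = {3, 10, 15, 24, 27, 28, 30, 32, 36, 38}
Check each element of A against B:
3 ∈ B, 14 ∉ B (include), 24 ∈ B, 37 ∉ B (include)
Elements of A not in B: {14, 37}

{14, 37}


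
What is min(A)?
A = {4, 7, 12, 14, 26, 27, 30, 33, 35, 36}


Set A = {4, 7, 12, 14, 26, 27, 30, 33, 35, 36}
Elements in ascending order: 4, 7, 12, 14, 26, 27, 30, 33, 35, 36
The smallest element is 4.

4


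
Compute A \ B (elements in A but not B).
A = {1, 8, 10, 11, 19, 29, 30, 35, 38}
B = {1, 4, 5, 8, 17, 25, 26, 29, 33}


Set A = {1, 8, 10, 11, 19, 29, 30, 35, 38}
Set B = {1, 4, 5, 8, 17, 25, 26, 29, 33}
A \ B includes elements in A that are not in B.
Check each element of A:
1 (in B, remove), 8 (in B, remove), 10 (not in B, keep), 11 (not in B, keep), 19 (not in B, keep), 29 (in B, remove), 30 (not in B, keep), 35 (not in B, keep), 38 (not in B, keep)
A \ B = {10, 11, 19, 30, 35, 38}

{10, 11, 19, 30, 35, 38}


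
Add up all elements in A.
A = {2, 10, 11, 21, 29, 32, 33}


Set A = {2, 10, 11, 21, 29, 32, 33}
Sum = 2 + 10 + 11 + 21 + 29 + 32 + 33 = 138

138


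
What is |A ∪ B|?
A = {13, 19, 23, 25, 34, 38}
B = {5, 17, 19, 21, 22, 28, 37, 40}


Set A = {13, 19, 23, 25, 34, 38}, |A| = 6
Set B = {5, 17, 19, 21, 22, 28, 37, 40}, |B| = 8
A ∩ B = {19}, |A ∩ B| = 1
|A ∪ B| = |A| + |B| - |A ∩ B| = 6 + 8 - 1 = 13

13


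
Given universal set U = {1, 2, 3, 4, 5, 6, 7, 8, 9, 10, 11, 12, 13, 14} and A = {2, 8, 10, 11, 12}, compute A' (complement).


Universal set U = {1, 2, 3, 4, 5, 6, 7, 8, 9, 10, 11, 12, 13, 14}
Set A = {2, 8, 10, 11, 12}
A' = U \ A = elements in U but not in A
Checking each element of U:
1 (not in A, include), 2 (in A, exclude), 3 (not in A, include), 4 (not in A, include), 5 (not in A, include), 6 (not in A, include), 7 (not in A, include), 8 (in A, exclude), 9 (not in A, include), 10 (in A, exclude), 11 (in A, exclude), 12 (in A, exclude), 13 (not in A, include), 14 (not in A, include)
A' = {1, 3, 4, 5, 6, 7, 9, 13, 14}

{1, 3, 4, 5, 6, 7, 9, 13, 14}


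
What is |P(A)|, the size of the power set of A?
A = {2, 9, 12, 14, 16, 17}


Set A = {2, 9, 12, 14, 16, 17}
|A| = 6
The power set P(A) contains all subsets of A.
|P(A)| = 2^|A| = 2^6 = 64

64
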